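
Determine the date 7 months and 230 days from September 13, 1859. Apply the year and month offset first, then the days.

November 29, 1860

Counting forward 7 months and 230 days from September 13, 1859: first the month/year part, then the days.
month 9 + 7 = 16, which is month 4 of year 1860 → April 1860.
Day 13 is valid in April, giving April 13, 1860.
Now add 230 days from April 13, 1860.
April has 30 days, so 30 − 13 = 17 days remain after April 13, 1860; 230 − 17 = 213 left.
May 1860 has 31 days: 213 − 31 = 182 left.
June 1860 has 30 days: 182 − 30 = 152 left.
July 1860 has 31 days: 152 − 31 = 121 left.
August 1860 has 31 days: 121 − 31 = 90 left.
September 1860 has 30 days: 90 − 30 = 60 left.
October 1860 has 31 days: 60 − 31 = 29 left.
29 days into November 1860 → November 29, 1860.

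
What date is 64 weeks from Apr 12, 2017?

Counting forward 64 weeks = 448 days from April 12, 2017.
April has 30 days, so 30 − 12 = 18 days remain after April 12, 2017; 448 − 18 = 430 left.
May 2017 has 31 days: 430 − 31 = 399 left.
June 2017 has 30 days: 399 − 30 = 369 left.
July 2017 has 31 days: 369 − 31 = 338 left.
August 2017 has 31 days: 338 − 31 = 307 left.
September 2017 has 30 days: 307 − 30 = 277 left.
October 2017 has 31 days: 277 − 31 = 246 left.
November 2017 has 30 days: 246 − 30 = 216 left.
December 2017 has 31 days: 216 − 31 = 185 left.
January 2018 has 31 days: 185 − 31 = 154 left.
February 2018 has 28 days (2018 is not a leap year): 154 − 28 = 126 left.
March 2018 has 31 days: 126 − 31 = 95 left.
April 2018 has 30 days: 95 − 30 = 65 left.
May 2018 has 31 days: 65 − 31 = 34 left.
June 2018 has 30 days: 34 − 30 = 4 left.
4 days into July 2018 → July 4, 2018.

July 4, 2018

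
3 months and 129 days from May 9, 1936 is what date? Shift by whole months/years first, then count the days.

December 16, 1936

Counting forward 3 months and 129 days from May 9, 1936: first the month/year part, then the days.
month 5 + 3 = 8 → August 1936.
Day 9 is valid in August, giving August 9, 1936.
Now add 129 days from August 9, 1936.
August has 31 days, so 31 − 9 = 22 days remain after August 9, 1936; 129 − 22 = 107 left.
September 1936 has 30 days: 107 − 30 = 77 left.
October 1936 has 31 days: 77 − 31 = 46 left.
November 1936 has 30 days: 46 − 30 = 16 left.
16 days into December 1936 → December 16, 1936.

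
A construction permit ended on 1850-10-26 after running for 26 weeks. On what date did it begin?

Subtracting 26 weeks = 182 days from October 26, 1850.
Going back 26 days from October 26, 1850 reaches the end of the previous month; 182 − 26 = 156 left.
September 1850 has 30 days: 156 − 30 = 126 left.
August 1850 has 31 days: 126 − 31 = 95 left.
July 1850 has 31 days: 95 − 31 = 64 left.
June 1850 has 30 days: 64 − 30 = 34 left.
May 1850 has 31 days: 34 − 31 = 3 left.
April 1850 has 30 days; 30 − 3 = 27 → April 27, 1850.

April 27, 1850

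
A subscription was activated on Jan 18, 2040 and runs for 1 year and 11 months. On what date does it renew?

December 18, 2041

Counting forward 1 year and 11 months from January 18, 2040.
+1 year → 2041; month 1 + 11 = 12 → December 2041.
Day 18 is valid in December, giving December 18, 2041.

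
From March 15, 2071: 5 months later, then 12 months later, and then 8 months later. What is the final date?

Adding 5 months from March 15, 2071:
month 3 + 5 = 8 → August 2071.
Day 15 is valid in August, giving August 15, 2071.
Adding 12 months from August 15, 2071:
month 8 + 12 = 20, which is month 8 of year 2072 → August 2072.
Day 15 is valid in August, giving August 15, 2072.
Counting forward 8 months from August 15, 2072:
month 8 + 8 = 16, which is month 4 of year 2073 → April 2073.
Day 15 is valid in April, giving April 15, 2073.

April 15, 2073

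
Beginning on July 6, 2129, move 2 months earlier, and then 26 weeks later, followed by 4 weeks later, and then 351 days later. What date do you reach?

November 18, 2130

Subtracting 2 months from July 6, 2129:
month 7 − 2 = 5 → May 2129.
Day 6 is valid in May, giving May 6, 2129.
Advancing 26 weeks (= 182 days) from May 6, 2129:
May has 31 days, so 31 − 6 = 25 days remain after May 6, 2129; 182 − 25 = 157 left.
June 2129 has 30 days: 157 − 30 = 127 left.
July 2129 has 31 days: 127 − 31 = 96 left.
August 2129 has 31 days: 96 − 31 = 65 left.
September 2129 has 30 days: 65 − 30 = 35 left.
October 2129 has 31 days: 35 − 31 = 4 left.
4 days into November 2129 → November 4, 2129.
Advancing 4 weeks (= 28 days) from November 4, 2129:
November has 30 days, so 30 − 4 = 26 days remain after November 4, 2129; 28 − 26 = 2 left.
2 days into December 2129 → December 2, 2129.
Counting forward 351 days from December 2, 2129:
December has 31 days, so 31 − 2 = 29 days remain after December 2, 2129; 351 − 29 = 322 left.
January 2130 has 31 days: 322 − 31 = 291 left.
February 2130 has 28 days (2130 is not a leap year): 291 − 28 = 263 left.
March 2130 has 31 days: 263 − 31 = 232 left.
April 2130 has 30 days: 232 − 30 = 202 left.
May 2130 has 31 days: 202 − 31 = 171 left.
June 2130 has 30 days: 171 − 30 = 141 left.
July 2130 has 31 days: 141 − 31 = 110 left.
August 2130 has 31 days: 110 − 31 = 79 left.
September 2130 has 30 days: 79 − 30 = 49 left.
October 2130 has 31 days: 49 − 31 = 18 left.
18 days into November 2130 → November 18, 2130.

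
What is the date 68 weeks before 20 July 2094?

March 31, 2093

Counting back 68 weeks = 476 days from July 20, 2094.
Going back 20 days from July 20, 2094 reaches the end of the previous month; 476 − 20 = 456 left.
June 2094 has 30 days: 456 − 30 = 426 left.
May 2094 has 31 days: 426 − 31 = 395 left.
April 2094 has 30 days: 395 − 30 = 365 left.
March 2094 has 31 days: 365 − 31 = 334 left.
February 2094 has 28 days (2094 is not a leap year): 334 − 28 = 306 left.
January 2094 has 31 days: 306 − 31 = 275 left.
December 2093 has 31 days: 275 − 31 = 244 left.
November 2093 has 30 days: 244 − 30 = 214 left.
October 2093 has 31 days: 214 − 31 = 183 left.
September 2093 has 30 days: 183 − 30 = 153 left.
August 2093 has 31 days: 153 − 31 = 122 left.
July 2093 has 31 days: 122 − 31 = 91 left.
June 2093 has 30 days: 91 − 30 = 61 left.
May 2093 has 31 days: 61 − 31 = 30 left.
April 2093 has 30 days: 30 − 30 = 0 left.
March 2093 has 31 days; 31 − 0 = 31 → March 31, 2093.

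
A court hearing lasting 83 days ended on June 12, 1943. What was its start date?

March 21, 1943

Counting back 83 days from June 12, 1943.
Going back 12 days from June 12, 1943 reaches the end of the previous month; 83 − 12 = 71 left.
May 1943 has 31 days: 71 − 31 = 40 left.
April 1943 has 30 days: 40 − 30 = 10 left.
March 1943 has 31 days; 31 − 10 = 21 → March 21, 1943.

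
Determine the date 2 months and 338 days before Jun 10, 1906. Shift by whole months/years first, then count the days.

May 7, 1905

Subtracting 2 months and 338 days from June 10, 1906: first the month/year part, then the days.
month 6 − 2 = 4 → April 1906.
Day 10 is valid in April, giving April 10, 1906.
Now subtract 338 days from April 10, 1906.
Going back 10 days from April 10, 1906 reaches the end of the previous month; 338 − 10 = 328 left.
March 1906 has 31 days: 328 − 31 = 297 left.
February 1906 has 28 days (1906 is not a leap year): 297 − 28 = 269 left.
January 1906 has 31 days: 269 − 31 = 238 left.
December 1905 has 31 days: 238 − 31 = 207 left.
November 1905 has 30 days: 207 − 30 = 177 left.
October 1905 has 31 days: 177 − 31 = 146 left.
September 1905 has 30 days: 146 − 30 = 116 left.
August 1905 has 31 days: 116 − 31 = 85 left.
July 1905 has 31 days: 85 − 31 = 54 left.
June 1905 has 30 days: 54 − 30 = 24 left.
May 1905 has 31 days; 31 − 24 = 7 → May 7, 1905.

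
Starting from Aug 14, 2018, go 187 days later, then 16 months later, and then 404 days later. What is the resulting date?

July 26, 2021

Counting forward 187 days from August 14, 2018:
August has 31 days, so 31 − 14 = 17 days remain after August 14, 2018; 187 − 17 = 170 left.
September 2018 has 30 days: 170 − 30 = 140 left.
October 2018 has 31 days: 140 − 31 = 109 left.
November 2018 has 30 days: 109 − 30 = 79 left.
December 2018 has 31 days: 79 − 31 = 48 left.
January 2019 has 31 days: 48 − 31 = 17 left.
17 days into February 2019 → February 17, 2019.
Adding 16 months from February 17, 2019:
month 2 + 16 = 18, which is month 6 of year 2020 → June 2020.
Day 17 is valid in June, giving June 17, 2020.
Advancing 404 days from June 17, 2020:
June has 30 days, so 30 − 17 = 13 days remain after June 17, 2020; 404 − 13 = 391 left.
July 2020 has 31 days: 391 − 31 = 360 left.
August 2020 has 31 days: 360 − 31 = 329 left.
September 2020 has 30 days: 329 − 30 = 299 left.
October 2020 has 31 days: 299 − 31 = 268 left.
November 2020 has 30 days: 268 − 30 = 238 left.
December 2020 has 31 days: 238 − 31 = 207 left.
January 2021 has 31 days: 207 − 31 = 176 left.
February 2021 has 28 days (2021 is not a leap year): 176 − 28 = 148 left.
March 2021 has 31 days: 148 − 31 = 117 left.
April 2021 has 30 days: 117 − 30 = 87 left.
May 2021 has 31 days: 87 − 31 = 56 left.
June 2021 has 30 days: 56 − 30 = 26 left.
26 days into July 2021 → July 26, 2021.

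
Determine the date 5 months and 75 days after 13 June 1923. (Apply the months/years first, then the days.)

January 27, 1924

Advancing 5 months and 75 days from June 13, 1923: first the month/year part, then the days.
month 6 + 5 = 11 → November 1923.
Day 13 is valid in November, giving November 13, 1923.
Now add 75 days from November 13, 1923.
November has 30 days, so 30 − 13 = 17 days remain after November 13, 1923; 75 − 17 = 58 left.
December 1923 has 31 days: 58 − 31 = 27 left.
27 days into January 1924 → January 27, 1924.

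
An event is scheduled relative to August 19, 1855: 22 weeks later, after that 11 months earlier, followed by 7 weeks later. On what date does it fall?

Counting forward 22 weeks (= 154 days) from August 19, 1855:
August has 31 days, so 31 − 19 = 12 days remain after August 19, 1855; 154 − 12 = 142 left.
September 1855 has 30 days: 142 − 30 = 112 left.
October 1855 has 31 days: 112 − 31 = 81 left.
November 1855 has 30 days: 81 − 30 = 51 left.
December 1855 has 31 days: 51 − 31 = 20 left.
20 days into January 1856 → January 20, 1856.
Subtracting 11 months from January 20, 1856:
month 1 − 11 = -10, which is month 2 of year 1855 → February 1855.
Day 20 is valid in February, giving February 20, 1855.
Counting forward 7 weeks (= 49 days) from February 20, 1855:
February has 28 days, so 28 − 20 = 8 days remain after February 20, 1855; 49 − 8 = 41 left.
March 1855 has 31 days: 41 − 31 = 10 left.
10 days into April 1855 → April 10, 1855.

April 10, 1855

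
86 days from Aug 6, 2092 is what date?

Counting forward 86 days from August 6, 2092.
August has 31 days, so 31 − 6 = 25 days remain after August 6, 2092; 86 − 25 = 61 left.
September 2092 has 30 days: 61 − 30 = 31 left.
31 days into October 2092 → October 31, 2092.

October 31, 2092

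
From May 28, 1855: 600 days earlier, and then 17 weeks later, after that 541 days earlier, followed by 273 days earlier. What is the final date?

Going back 600 days from May 28, 1855:
Going back 28 days from May 28, 1855 reaches the end of the previous month; 600 − 28 = 572 left.
April 1855 has 30 days: 572 − 30 = 542 left.
March 1855 has 31 days: 542 − 31 = 511 left.
February 1855 has 28 days (1855 is not a leap year): 511 − 28 = 483 left.
January 1855 has 31 days: 483 − 31 = 452 left.
December 1854 has 31 days: 452 − 31 = 421 left.
November 1854 has 30 days: 421 − 30 = 391 left.
October 1854 has 31 days: 391 − 31 = 360 left.
September 1854 has 30 days: 360 − 30 = 330 left.
August 1854 has 31 days: 330 − 31 = 299 left.
July 1854 has 31 days: 299 − 31 = 268 left.
June 1854 has 30 days: 268 − 30 = 238 left.
May 1854 has 31 days: 238 − 31 = 207 left.
April 1854 has 30 days: 207 − 30 = 177 left.
March 1854 has 31 days: 177 − 31 = 146 left.
February 1854 has 28 days (1854 is not a leap year): 146 − 28 = 118 left.
January 1854 has 31 days: 118 − 31 = 87 left.
December 1853 has 31 days: 87 − 31 = 56 left.
November 1853 has 30 days: 56 − 30 = 26 left.
October 1853 has 31 days; 31 − 26 = 5 → October 5, 1853.
Advancing 17 weeks (= 119 days) from October 5, 1853:
October has 31 days, so 31 − 5 = 26 days remain after October 5, 1853; 119 − 26 = 93 left.
November 1853 has 30 days: 93 − 30 = 63 left.
December 1853 has 31 days: 63 − 31 = 32 left.
January 1854 has 31 days: 32 − 31 = 1 left.
1 day into February 1854 → February 1, 1854.
Subtracting 541 days from February 1, 1854:
Going back 1 day from February 1, 1854 reaches the end of the previous month; 541 − 1 = 540 left.
January 1854 has 31 days: 540 − 31 = 509 left.
December 1853 has 31 days: 509 − 31 = 478 left.
November 1853 has 30 days: 478 − 30 = 448 left.
October 1853 has 31 days: 448 − 31 = 417 left.
September 1853 has 30 days: 417 − 30 = 387 left.
August 1853 has 31 days: 387 − 31 = 356 left.
July 1853 has 31 days: 356 − 31 = 325 left.
June 1853 has 30 days: 325 − 30 = 295 left.
May 1853 has 31 days: 295 − 31 = 264 left.
April 1853 has 30 days: 264 − 30 = 234 left.
March 1853 has 31 days: 234 − 31 = 203 left.
February 1853 has 28 days (1853 is not a leap year): 203 − 28 = 175 left.
January 1853 has 31 days: 175 − 31 = 144 left.
December 1852 has 31 days: 144 − 31 = 113 left.
November 1852 has 30 days: 113 − 30 = 83 left.
October 1852 has 31 days: 83 − 31 = 52 left.
September 1852 has 30 days: 52 − 30 = 22 left.
August 1852 has 31 days; 31 − 22 = 9 → August 9, 1852.
Going back 273 days from August 9, 1852:
Going back 9 days from August 9, 1852 reaches the end of the previous month; 273 − 9 = 264 left.
July 1852 has 31 days: 264 − 31 = 233 left.
June 1852 has 30 days: 233 − 30 = 203 left.
May 1852 has 31 days: 203 − 31 = 172 left.
April 1852 has 30 days: 172 − 30 = 142 left.
March 1852 has 31 days: 142 − 31 = 111 left.
February 1852 has 29 days (1852 is a leap year): 111 − 29 = 82 left.
January 1852 has 31 days: 82 − 31 = 51 left.
December 1851 has 31 days: 51 − 31 = 20 left.
November 1851 has 30 days; 30 − 20 = 10 → November 10, 1851.

November 10, 1851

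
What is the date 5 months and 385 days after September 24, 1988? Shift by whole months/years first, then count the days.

March 16, 1990

Adding 5 months and 385 days from September 24, 1988: first the month/year part, then the days.
month 9 + 5 = 14, which is month 2 of year 1989 → February 1989.
Day 24 is valid in February, giving February 24, 1989.
Now add 385 days from February 24, 1989.
February has 28 days, so 28 − 24 = 4 days remain after February 24, 1989; 385 − 4 = 381 left.
March 1989 has 31 days: 381 − 31 = 350 left.
April 1989 has 30 days: 350 − 30 = 320 left.
May 1989 has 31 days: 320 − 31 = 289 left.
June 1989 has 30 days: 289 − 30 = 259 left.
July 1989 has 31 days: 259 − 31 = 228 left.
August 1989 has 31 days: 228 − 31 = 197 left.
September 1989 has 30 days: 197 − 30 = 167 left.
October 1989 has 31 days: 167 − 31 = 136 left.
November 1989 has 30 days: 136 − 30 = 106 left.
December 1989 has 31 days: 106 − 31 = 75 left.
January 1990 has 31 days: 75 − 31 = 44 left.
February 1990 has 28 days (1990 is not a leap year): 44 − 28 = 16 left.
16 days into March 1990 → March 16, 1990.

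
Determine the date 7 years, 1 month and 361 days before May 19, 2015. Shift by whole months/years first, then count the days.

Counting back 7 years, 1 month and 361 days from May 19, 2015: first the month/year part, then the days.
-7 years → 2008; month 5 − 1 = 4 → April 2008.
Day 19 is valid in April, giving April 19, 2008.
Now subtract 361 days from April 19, 2008.
Going back 19 days from April 19, 2008 reaches the end of the previous month; 361 − 19 = 342 left.
March 2008 has 31 days: 342 − 31 = 311 left.
February 2008 has 29 days (2008 is a leap year): 311 − 29 = 282 left.
January 2008 has 31 days: 282 − 31 = 251 left.
December 2007 has 31 days: 251 − 31 = 220 left.
November 2007 has 30 days: 220 − 30 = 190 left.
October 2007 has 31 days: 190 − 31 = 159 left.
September 2007 has 30 days: 159 − 30 = 129 left.
August 2007 has 31 days: 129 − 31 = 98 left.
July 2007 has 31 days: 98 − 31 = 67 left.
June 2007 has 30 days: 67 − 30 = 37 left.
May 2007 has 31 days: 37 − 31 = 6 left.
April 2007 has 30 days; 30 − 6 = 24 → April 24, 2007.

April 24, 2007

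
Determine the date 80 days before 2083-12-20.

October 1, 2083

Subtracting 80 days from December 20, 2083.
Going back 20 days from December 20, 2083 reaches the end of the previous month; 80 − 20 = 60 left.
November 2083 has 30 days: 60 − 30 = 30 left.
October 2083 has 31 days; 31 − 30 = 1 → October 1, 2083.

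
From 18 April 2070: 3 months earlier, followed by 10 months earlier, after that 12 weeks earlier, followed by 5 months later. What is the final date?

Going back 3 months from April 18, 2070:
month 4 − 3 = 1 → January 2070.
Day 18 is valid in January, giving January 18, 2070.
Going back 10 months from January 18, 2070:
month 1 − 10 = -9, which is month 3 of year 2069 → March 2069.
Day 18 is valid in March, giving March 18, 2069.
Subtracting 12 weeks (= 84 days) from March 18, 2069:
Going back 18 days from March 18, 2069 reaches the end of the previous month; 84 − 18 = 66 left.
February 2069 has 28 days (2069 is not a leap year): 66 − 28 = 38 left.
January 2069 has 31 days: 38 − 31 = 7 left.
December 2068 has 31 days; 31 − 7 = 24 → December 24, 2068.
Advancing 5 months from December 24, 2068:
month 12 + 5 = 17, which is month 5 of year 2069 → May 2069.
Day 24 is valid in May, giving May 24, 2069.

May 24, 2069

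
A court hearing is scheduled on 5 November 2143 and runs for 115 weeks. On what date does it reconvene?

January 18, 2146

Counting forward 115 weeks = 805 days from November 5, 2143.
November has 30 days, so 30 − 5 = 25 days remain after November 5, 2143; 805 − 25 = 780 left.
December 2143 has 31 days: 780 − 31 = 749 left.
January 2144 has 31 days: 749 − 31 = 718 left.
February 2144 has 29 days (2144 is a leap year): 718 − 29 = 689 left.
March 2144 has 31 days: 689 − 31 = 658 left.
April 2144 has 30 days: 658 − 30 = 628 left.
May 2144 has 31 days: 628 − 31 = 597 left.
June 2144 has 30 days: 597 − 30 = 567 left.
July 2144 has 31 days: 567 − 31 = 536 left.
August 2144 has 31 days: 536 − 31 = 505 left.
September 2144 has 30 days: 505 − 30 = 475 left.
October 2144 has 31 days: 475 − 31 = 444 left.
November 2144 has 30 days: 444 − 30 = 414 left.
December 2144 has 31 days: 414 − 31 = 383 left.
January 2145 has 31 days: 383 − 31 = 352 left.
February 2145 has 28 days (2145 is not a leap year): 352 − 28 = 324 left.
March 2145 has 31 days: 324 − 31 = 293 left.
April 2145 has 30 days: 293 − 30 = 263 left.
May 2145 has 31 days: 263 − 31 = 232 left.
June 2145 has 30 days: 232 − 30 = 202 left.
July 2145 has 31 days: 202 − 31 = 171 left.
August 2145 has 31 days: 171 − 31 = 140 left.
September 2145 has 30 days: 140 − 30 = 110 left.
October 2145 has 31 days: 110 − 31 = 79 left.
November 2145 has 30 days: 79 − 30 = 49 left.
December 2145 has 31 days: 49 − 31 = 18 left.
18 days into January 2146 → January 18, 2146.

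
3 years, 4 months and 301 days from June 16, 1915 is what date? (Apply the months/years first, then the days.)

August 13, 1919

Counting forward 3 years, 4 months and 301 days from June 16, 1915: first the month/year part, then the days.
+3 years → 1918; month 6 + 4 = 10 → October 1918.
Day 16 is valid in October, giving October 16, 1918.
Now add 301 days from October 16, 1918.
October has 31 days, so 31 − 16 = 15 days remain after October 16, 1918; 301 − 15 = 286 left.
November 1918 has 30 days: 286 − 30 = 256 left.
December 1918 has 31 days: 256 − 31 = 225 left.
January 1919 has 31 days: 225 − 31 = 194 left.
February 1919 has 28 days (1919 is not a leap year): 194 − 28 = 166 left.
March 1919 has 31 days: 166 − 31 = 135 left.
April 1919 has 30 days: 135 − 30 = 105 left.
May 1919 has 31 days: 105 − 31 = 74 left.
June 1919 has 30 days: 74 − 30 = 44 left.
July 1919 has 31 days: 44 − 31 = 13 left.
13 days into August 1919 → August 13, 1919.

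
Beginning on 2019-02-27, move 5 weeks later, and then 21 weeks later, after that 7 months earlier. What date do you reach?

Adding 5 weeks (= 35 days) from February 27, 2019:
February has 28 days, so 28 − 27 = 1 day remains after February 27, 2019; 35 − 1 = 34 left.
March 2019 has 31 days: 34 − 31 = 3 left.
3 days into April 2019 → April 3, 2019.
Adding 21 weeks (= 147 days) from April 3, 2019:
April has 30 days, so 30 − 3 = 27 days remain after April 3, 2019; 147 − 27 = 120 left.
May 2019 has 31 days: 120 − 31 = 89 left.
June 2019 has 30 days: 89 − 30 = 59 left.
July 2019 has 31 days: 59 − 31 = 28 left.
28 days into August 2019 → August 28, 2019.
Going back 7 months from August 28, 2019:
month 8 − 7 = 1 → January 2019.
Day 28 is valid in January, giving January 28, 2019.

January 28, 2019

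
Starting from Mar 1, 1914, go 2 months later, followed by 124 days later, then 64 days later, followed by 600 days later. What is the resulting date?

Advancing 2 months from March 1, 1914:
month 3 + 2 = 5 → May 1914.
Day 1 is valid in May, giving May 1, 1914.
Adding 124 days from May 1, 1914:
May has 31 days, so 31 − 1 = 30 days remain after May 1, 1914; 124 − 30 = 94 left.
June 1914 has 30 days: 94 − 30 = 64 left.
July 1914 has 31 days: 64 − 31 = 33 left.
August 1914 has 31 days: 33 − 31 = 2 left.
2 days into September 1914 → September 2, 1914.
Advancing 64 days from September 2, 1914:
September has 30 days, so 30 − 2 = 28 days remain after September 2, 1914; 64 − 28 = 36 left.
October 1914 has 31 days: 36 − 31 = 5 left.
5 days into November 1914 → November 5, 1914.
Advancing 600 days from November 5, 1914:
November has 30 days, so 30 − 5 = 25 days remain after November 5, 1914; 600 − 25 = 575 left.
December 1914 has 31 days: 575 − 31 = 544 left.
January 1915 has 31 days: 544 − 31 = 513 left.
February 1915 has 28 days (1915 is not a leap year): 513 − 28 = 485 left.
March 1915 has 31 days: 485 − 31 = 454 left.
April 1915 has 30 days: 454 − 30 = 424 left.
May 1915 has 31 days: 424 − 31 = 393 left.
June 1915 has 30 days: 393 − 30 = 363 left.
July 1915 has 31 days: 363 − 31 = 332 left.
August 1915 has 31 days: 332 − 31 = 301 left.
September 1915 has 30 days: 301 − 30 = 271 left.
October 1915 has 31 days: 271 − 31 = 240 left.
November 1915 has 30 days: 240 − 30 = 210 left.
December 1915 has 31 days: 210 − 31 = 179 left.
January 1916 has 31 days: 179 − 31 = 148 left.
February 1916 has 29 days (1916 is a leap year): 148 − 29 = 119 left.
March 1916 has 31 days: 119 − 31 = 88 left.
April 1916 has 30 days: 88 − 30 = 58 left.
May 1916 has 31 days: 58 − 31 = 27 left.
27 days into June 1916 → June 27, 1916.

June 27, 1916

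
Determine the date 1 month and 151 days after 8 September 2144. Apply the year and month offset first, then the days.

Adding 1 month and 151 days from September 8, 2144: first the month/year part, then the days.
month 9 + 1 = 10 → October 2144.
Day 8 is valid in October, giving October 8, 2144.
Now add 151 days from October 8, 2144.
October has 31 days, so 31 − 8 = 23 days remain after October 8, 2144; 151 − 23 = 128 left.
November 2144 has 30 days: 128 − 30 = 98 left.
December 2144 has 31 days: 98 − 31 = 67 left.
January 2145 has 31 days: 67 − 31 = 36 left.
February 2145 has 28 days (2145 is not a leap year): 36 − 28 = 8 left.
8 days into March 2145 → March 8, 2145.

March 8, 2145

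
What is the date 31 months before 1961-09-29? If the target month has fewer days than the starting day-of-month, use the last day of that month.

February 28, 1959

Counting back 31 months from September 29, 1961.
month 9 − 31 = -22, which is month 2 of year 1959 → February 1959.
February 1959 has only 28 days (1959 is not a leap year — relevant if February), and the start was day 29, so the date clamps to February 28, 1959.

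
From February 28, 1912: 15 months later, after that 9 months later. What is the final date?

February 28, 1914

Adding 15 months from February 28, 1912:
month 2 + 15 = 17, which is month 5 of year 1913 → May 1913.
Day 28 is valid in May, giving May 28, 1913.
Advancing 9 months from May 28, 1913:
month 5 + 9 = 14, which is month 2 of year 1914 → February 1914.
Day 28 is valid in February, giving February 28, 1914.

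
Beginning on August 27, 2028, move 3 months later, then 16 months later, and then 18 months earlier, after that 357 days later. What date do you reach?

Adding 3 months from August 27, 2028:
month 8 + 3 = 11 → November 2028.
Day 27 is valid in November, giving November 27, 2028.
Adding 16 months from November 27, 2028:
month 11 + 16 = 27, which is month 3 of year 2030 → March 2030.
Day 27 is valid in March, giving March 27, 2030.
Counting back 18 months from March 27, 2030:
month 3 − 18 = -15, which is month 9 of year 2028 → September 2028.
Day 27 is valid in September, giving September 27, 2028.
Advancing 357 days from September 27, 2028:
September has 30 days, so 30 − 27 = 3 days remain after September 27, 2028; 357 − 3 = 354 left.
October 2028 has 31 days: 354 − 31 = 323 left.
November 2028 has 30 days: 323 − 30 = 293 left.
December 2028 has 31 days: 293 − 31 = 262 left.
January 2029 has 31 days: 262 − 31 = 231 left.
February 2029 has 28 days (2029 is not a leap year): 231 − 28 = 203 left.
March 2029 has 31 days: 203 − 31 = 172 left.
April 2029 has 30 days: 172 − 30 = 142 left.
May 2029 has 31 days: 142 − 31 = 111 left.
June 2029 has 30 days: 111 − 30 = 81 left.
July 2029 has 31 days: 81 − 31 = 50 left.
August 2029 has 31 days: 50 − 31 = 19 left.
19 days into September 2029 → September 19, 2029.

September 19, 2029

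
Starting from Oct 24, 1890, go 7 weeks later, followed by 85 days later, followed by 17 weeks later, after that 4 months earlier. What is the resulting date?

Adding 7 weeks (= 49 days) from October 24, 1890:
October has 31 days, so 31 − 24 = 7 days remain after October 24, 1890; 49 − 7 = 42 left.
November 1890 has 30 days: 42 − 30 = 12 left.
12 days into December 1890 → December 12, 1890.
Adding 85 days from December 12, 1890:
December has 31 days, so 31 − 12 = 19 days remain after December 12, 1890; 85 − 19 = 66 left.
January 1891 has 31 days: 66 − 31 = 35 left.
February 1891 has 28 days (1891 is not a leap year): 35 − 28 = 7 left.
7 days into March 1891 → March 7, 1891.
Advancing 17 weeks (= 119 days) from March 7, 1891:
March has 31 days, so 31 − 7 = 24 days remain after March 7, 1891; 119 − 24 = 95 left.
April 1891 has 30 days: 95 − 30 = 65 left.
May 1891 has 31 days: 65 − 31 = 34 left.
June 1891 has 30 days: 34 − 30 = 4 left.
4 days into July 1891 → July 4, 1891.
Going back 4 months from July 4, 1891:
month 7 − 4 = 3 → March 1891.
Day 4 is valid in March, giving March 4, 1891.

March 4, 1891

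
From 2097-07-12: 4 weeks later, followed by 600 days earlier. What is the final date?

Counting forward 4 weeks (= 28 days) from July 12, 2097:
July has 31 days, so 31 − 12 = 19 days remain after July 12, 2097; 28 − 19 = 9 left.
9 days into August 2097 → August 9, 2097.
Subtracting 600 days from August 9, 2097:
Going back 9 days from August 9, 2097 reaches the end of the previous month; 600 − 9 = 591 left.
July 2097 has 31 days: 591 − 31 = 560 left.
June 2097 has 30 days: 560 − 30 = 530 left.
May 2097 has 31 days: 530 − 31 = 499 left.
April 2097 has 30 days: 499 − 30 = 469 left.
March 2097 has 31 days: 469 − 31 = 438 left.
February 2097 has 28 days (2097 is not a leap year): 438 − 28 = 410 left.
January 2097 has 31 days: 410 − 31 = 379 left.
December 2096 has 31 days: 379 − 31 = 348 left.
November 2096 has 30 days: 348 − 30 = 318 left.
October 2096 has 31 days: 318 − 31 = 287 left.
September 2096 has 30 days: 287 − 30 = 257 left.
August 2096 has 31 days: 257 − 31 = 226 left.
July 2096 has 31 days: 226 − 31 = 195 left.
June 2096 has 30 days: 195 − 30 = 165 left.
May 2096 has 31 days: 165 − 31 = 134 left.
April 2096 has 30 days: 134 − 30 = 104 left.
March 2096 has 31 days: 104 − 31 = 73 left.
February 2096 has 29 days (2096 is a leap year): 73 − 29 = 44 left.
January 2096 has 31 days: 44 − 31 = 13 left.
December 2095 has 31 days; 31 − 13 = 18 → December 18, 2095.

December 18, 2095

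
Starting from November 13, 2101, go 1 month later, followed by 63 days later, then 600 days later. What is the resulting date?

October 7, 2103

Advancing 1 month from November 13, 2101:
month 11 + 1 = 12 → December 2101.
Day 13 is valid in December, giving December 13, 2101.
Advancing 63 days from December 13, 2101:
December has 31 days, so 31 − 13 = 18 days remain after December 13, 2101; 63 − 18 = 45 left.
January 2102 has 31 days: 45 − 31 = 14 left.
14 days into February 2102 → February 14, 2102.
Adding 600 days from February 14, 2102:
February has 28 days, so 28 − 14 = 14 days remain after February 14, 2102; 600 − 14 = 586 left.
March 2102 has 31 days: 586 − 31 = 555 left.
April 2102 has 30 days: 555 − 30 = 525 left.
May 2102 has 31 days: 525 − 31 = 494 left.
June 2102 has 30 days: 494 − 30 = 464 left.
July 2102 has 31 days: 464 − 31 = 433 left.
August 2102 has 31 days: 433 − 31 = 402 left.
September 2102 has 30 days: 402 − 30 = 372 left.
October 2102 has 31 days: 372 − 31 = 341 left.
November 2102 has 30 days: 341 − 30 = 311 left.
December 2102 has 31 days: 311 − 31 = 280 left.
January 2103 has 31 days: 280 − 31 = 249 left.
February 2103 has 28 days (2103 is not a leap year): 249 − 28 = 221 left.
March 2103 has 31 days: 221 − 31 = 190 left.
April 2103 has 30 days: 190 − 30 = 160 left.
May 2103 has 31 days: 160 − 31 = 129 left.
June 2103 has 30 days: 129 − 30 = 99 left.
July 2103 has 31 days: 99 − 31 = 68 left.
August 2103 has 31 days: 68 − 31 = 37 left.
September 2103 has 30 days: 37 − 30 = 7 left.
7 days into October 2103 → October 7, 2103.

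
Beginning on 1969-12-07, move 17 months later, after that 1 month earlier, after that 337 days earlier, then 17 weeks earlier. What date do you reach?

Advancing 17 months from December 7, 1969:
month 12 + 17 = 29, which is month 5 of year 1971 → May 1971.
Day 7 is valid in May, giving May 7, 1971.
Subtracting 1 month from May 7, 1971:
month 5 − 1 = 4 → April 1971.
Day 7 is valid in April, giving April 7, 1971.
Counting back 337 days from April 7, 1971:
Going back 7 days from April 7, 1971 reaches the end of the previous month; 337 − 7 = 330 left.
March 1971 has 31 days: 330 − 31 = 299 left.
February 1971 has 28 days (1971 is not a leap year): 299 − 28 = 271 left.
January 1971 has 31 days: 271 − 31 = 240 left.
December 1970 has 31 days: 240 − 31 = 209 left.
November 1970 has 30 days: 209 − 30 = 179 left.
October 1970 has 31 days: 179 − 31 = 148 left.
September 1970 has 30 days: 148 − 30 = 118 left.
August 1970 has 31 days: 118 − 31 = 87 left.
July 1970 has 31 days: 87 − 31 = 56 left.
June 1970 has 30 days: 56 − 30 = 26 left.
May 1970 has 31 days; 31 − 26 = 5 → May 5, 1970.
Going back 17 weeks (= 119 days) from May 5, 1970:
Going back 5 days from May 5, 1970 reaches the end of the previous month; 119 − 5 = 114 left.
April 1970 has 30 days: 114 − 30 = 84 left.
March 1970 has 31 days: 84 − 31 = 53 left.
February 1970 has 28 days (1970 is not a leap year): 53 − 28 = 25 left.
January 1970 has 31 days; 31 − 25 = 6 → January 6, 1970.

January 6, 1970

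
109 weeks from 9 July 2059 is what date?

Counting forward 109 weeks = 763 days from July 9, 2059.
July has 31 days, so 31 − 9 = 22 days remain after July 9, 2059; 763 − 22 = 741 left.
August 2059 has 31 days: 741 − 31 = 710 left.
September 2059 has 30 days: 710 − 30 = 680 left.
October 2059 has 31 days: 680 − 31 = 649 left.
November 2059 has 30 days: 649 − 30 = 619 left.
December 2059 has 31 days: 619 − 31 = 588 left.
January 2060 has 31 days: 588 − 31 = 557 left.
February 2060 has 29 days (2060 is a leap year): 557 − 29 = 528 left.
March 2060 has 31 days: 528 − 31 = 497 left.
April 2060 has 30 days: 497 − 30 = 467 left.
May 2060 has 31 days: 467 − 31 = 436 left.
June 2060 has 30 days: 436 − 30 = 406 left.
July 2060 has 31 days: 406 − 31 = 375 left.
August 2060 has 31 days: 375 − 31 = 344 left.
September 2060 has 30 days: 344 − 30 = 314 left.
October 2060 has 31 days: 314 − 31 = 283 left.
November 2060 has 30 days: 283 − 30 = 253 left.
December 2060 has 31 days: 253 − 31 = 222 left.
January 2061 has 31 days: 222 − 31 = 191 left.
February 2061 has 28 days (2061 is not a leap year): 191 − 28 = 163 left.
March 2061 has 31 days: 163 − 31 = 132 left.
April 2061 has 30 days: 132 − 30 = 102 left.
May 2061 has 31 days: 102 − 31 = 71 left.
June 2061 has 30 days: 71 − 30 = 41 left.
July 2061 has 31 days: 41 − 31 = 10 left.
10 days into August 2061 → August 10, 2061.

August 10, 2061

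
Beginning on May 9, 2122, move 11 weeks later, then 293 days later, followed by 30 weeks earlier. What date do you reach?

Adding 11 weeks (= 77 days) from May 9, 2122:
May has 31 days, so 31 − 9 = 22 days remain after May 9, 2122; 77 − 22 = 55 left.
June 2122 has 30 days: 55 − 30 = 25 left.
25 days into July 2122 → July 25, 2122.
Adding 293 days from July 25, 2122:
July has 31 days, so 31 − 25 = 6 days remain after July 25, 2122; 293 − 6 = 287 left.
August 2122 has 31 days: 287 − 31 = 256 left.
September 2122 has 30 days: 256 − 30 = 226 left.
October 2122 has 31 days: 226 − 31 = 195 left.
November 2122 has 30 days: 195 − 30 = 165 left.
December 2122 has 31 days: 165 − 31 = 134 left.
January 2123 has 31 days: 134 − 31 = 103 left.
February 2123 has 28 days (2123 is not a leap year): 103 − 28 = 75 left.
March 2123 has 31 days: 75 − 31 = 44 left.
April 2123 has 30 days: 44 − 30 = 14 left.
14 days into May 2123 → May 14, 2123.
Subtracting 30 weeks (= 210 days) from May 14, 2123:
Going back 14 days from May 14, 2123 reaches the end of the previous month; 210 − 14 = 196 left.
April 2123 has 30 days: 196 − 30 = 166 left.
March 2123 has 31 days: 166 − 31 = 135 left.
February 2123 has 28 days (2123 is not a leap year): 135 − 28 = 107 left.
January 2123 has 31 days: 107 − 31 = 76 left.
December 2122 has 31 days: 76 − 31 = 45 left.
November 2122 has 30 days: 45 − 30 = 15 left.
October 2122 has 31 days; 31 − 15 = 16 → October 16, 2122.

October 16, 2122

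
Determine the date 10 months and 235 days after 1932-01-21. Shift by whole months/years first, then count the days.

Advancing 10 months and 235 days from January 21, 1932: first the month/year part, then the days.
month 1 + 10 = 11 → November 1932.
Day 21 is valid in November, giving November 21, 1932.
Now add 235 days from November 21, 1932.
November has 30 days, so 30 − 21 = 9 days remain after November 21, 1932; 235 − 9 = 226 left.
December 1932 has 31 days: 226 − 31 = 195 left.
January 1933 has 31 days: 195 − 31 = 164 left.
February 1933 has 28 days (1933 is not a leap year): 164 − 28 = 136 left.
March 1933 has 31 days: 136 − 31 = 105 left.
April 1933 has 30 days: 105 − 30 = 75 left.
May 1933 has 31 days: 75 − 31 = 44 left.
June 1933 has 30 days: 44 − 30 = 14 left.
14 days into July 1933 → July 14, 1933.

July 14, 1933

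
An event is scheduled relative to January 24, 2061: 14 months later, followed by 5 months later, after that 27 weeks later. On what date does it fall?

March 1, 2063

Adding 14 months from January 24, 2061:
month 1 + 14 = 15, which is month 3 of year 2062 → March 2062.
Day 24 is valid in March, giving March 24, 2062.
Counting forward 5 months from March 24, 2062:
month 3 + 5 = 8 → August 2062.
Day 24 is valid in August, giving August 24, 2062.
Counting forward 27 weeks (= 189 days) from August 24, 2062:
August has 31 days, so 31 − 24 = 7 days remain after August 24, 2062; 189 − 7 = 182 left.
September 2062 has 30 days: 182 − 30 = 152 left.
October 2062 has 31 days: 152 − 31 = 121 left.
November 2062 has 30 days: 121 − 30 = 91 left.
December 2062 has 31 days: 91 − 31 = 60 left.
January 2063 has 31 days: 60 − 31 = 29 left.
February 2063 has 28 days (2063 is not a leap year): 29 − 28 = 1 left.
1 day into March 2063 → March 1, 2063.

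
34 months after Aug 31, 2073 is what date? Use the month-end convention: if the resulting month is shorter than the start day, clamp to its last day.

June 30, 2076

Advancing 34 months from August 31, 2073.
month 8 + 34 = 42, which is month 6 of year 2076 → June 2076.
June 2076 has only 30 days and the start was day 31, so the date clamps to June 30, 2076.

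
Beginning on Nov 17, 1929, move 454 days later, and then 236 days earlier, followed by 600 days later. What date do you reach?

Adding 454 days from November 17, 1929:
November has 30 days, so 30 − 17 = 13 days remain after November 17, 1929; 454 − 13 = 441 left.
December 1929 has 31 days: 441 − 31 = 410 left.
January 1930 has 31 days: 410 − 31 = 379 left.
February 1930 has 28 days (1930 is not a leap year): 379 − 28 = 351 left.
March 1930 has 31 days: 351 − 31 = 320 left.
April 1930 has 30 days: 320 − 30 = 290 left.
May 1930 has 31 days: 290 − 31 = 259 left.
June 1930 has 30 days: 259 − 30 = 229 left.
July 1930 has 31 days: 229 − 31 = 198 left.
August 1930 has 31 days: 198 − 31 = 167 left.
September 1930 has 30 days: 167 − 30 = 137 left.
October 1930 has 31 days: 137 − 31 = 106 left.
November 1930 has 30 days: 106 − 30 = 76 left.
December 1930 has 31 days: 76 − 31 = 45 left.
January 1931 has 31 days: 45 − 31 = 14 left.
14 days into February 1931 → February 14, 1931.
Going back 236 days from February 14, 1931:
Going back 14 days from February 14, 1931 reaches the end of the previous month; 236 − 14 = 222 left.
January 1931 has 31 days: 222 − 31 = 191 left.
December 1930 has 31 days: 191 − 31 = 160 left.
November 1930 has 30 days: 160 − 30 = 130 left.
October 1930 has 31 days: 130 − 31 = 99 left.
September 1930 has 30 days: 99 − 30 = 69 left.
August 1930 has 31 days: 69 − 31 = 38 left.
July 1930 has 31 days: 38 − 31 = 7 left.
June 1930 has 30 days; 30 − 7 = 23 → June 23, 1930.
Advancing 600 days from June 23, 1930:
June has 30 days, so 30 − 23 = 7 days remain after June 23, 1930; 600 − 7 = 593 left.
July 1930 has 31 days: 593 − 31 = 562 left.
August 1930 has 31 days: 562 − 31 = 531 left.
September 1930 has 30 days: 531 − 30 = 501 left.
October 1930 has 31 days: 501 − 31 = 470 left.
November 1930 has 30 days: 470 − 30 = 440 left.
December 1930 has 31 days: 440 − 31 = 409 left.
January 1931 has 31 days: 409 − 31 = 378 left.
February 1931 has 28 days (1931 is not a leap year): 378 − 28 = 350 left.
March 1931 has 31 days: 350 − 31 = 319 left.
April 1931 has 30 days: 319 − 30 = 289 left.
May 1931 has 31 days: 289 − 31 = 258 left.
June 1931 has 30 days: 258 − 30 = 228 left.
July 1931 has 31 days: 228 − 31 = 197 left.
August 1931 has 31 days: 197 − 31 = 166 left.
September 1931 has 30 days: 166 − 30 = 136 left.
October 1931 has 31 days: 136 − 31 = 105 left.
November 1931 has 30 days: 105 − 30 = 75 left.
December 1931 has 31 days: 75 − 31 = 44 left.
January 1932 has 31 days: 44 − 31 = 13 left.
13 days into February 1932 → February 13, 1932.

February 13, 1932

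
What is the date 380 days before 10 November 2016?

Subtracting 380 days from November 10, 2016.
Going back 10 days from November 10, 2016 reaches the end of the previous month; 380 − 10 = 370 left.
October 2016 has 31 days: 370 − 31 = 339 left.
September 2016 has 30 days: 339 − 30 = 309 left.
August 2016 has 31 days: 309 − 31 = 278 left.
July 2016 has 31 days: 278 − 31 = 247 left.
June 2016 has 30 days: 247 − 30 = 217 left.
May 2016 has 31 days: 217 − 31 = 186 left.
April 2016 has 30 days: 186 − 30 = 156 left.
March 2016 has 31 days: 156 − 31 = 125 left.
February 2016 has 29 days (2016 is a leap year): 125 − 29 = 96 left.
January 2016 has 31 days: 96 − 31 = 65 left.
December 2015 has 31 days: 65 − 31 = 34 left.
November 2015 has 30 days: 34 − 30 = 4 left.
October 2015 has 31 days; 31 − 4 = 27 → October 27, 2015.

October 27, 2015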